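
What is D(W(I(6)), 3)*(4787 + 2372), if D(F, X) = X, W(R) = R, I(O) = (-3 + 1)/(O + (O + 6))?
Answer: 21477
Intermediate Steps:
I(O) = -2/(6 + 2*O) (I(O) = -2/(O + (6 + O)) = -2/(6 + 2*O))
D(W(I(6)), 3)*(4787 + 2372) = 3*(4787 + 2372) = 3*7159 = 21477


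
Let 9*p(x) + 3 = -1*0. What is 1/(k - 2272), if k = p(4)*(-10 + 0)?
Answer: -3/6806 ≈ -0.00044079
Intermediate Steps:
p(x) = -⅓ (p(x) = -⅓ + (-1*0)/9 = -⅓ + (⅑)*0 = -⅓ + 0 = -⅓)
k = 10/3 (k = -(-10 + 0)/3 = -⅓*(-10) = 10/3 ≈ 3.3333)
1/(k - 2272) = 1/(10/3 - 2272) = 1/(-6806/3) = -3/6806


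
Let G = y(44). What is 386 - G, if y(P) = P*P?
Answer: -1550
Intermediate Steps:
y(P) = P²
G = 1936 (G = 44² = 1936)
386 - G = 386 - 1*1936 = 386 - 1936 = -1550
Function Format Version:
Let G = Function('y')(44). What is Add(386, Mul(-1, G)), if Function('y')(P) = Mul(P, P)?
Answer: -1550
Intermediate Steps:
Function('y')(P) = Pow(P, 2)
G = 1936 (G = Pow(44, 2) = 1936)
Add(386, Mul(-1, G)) = Add(386, Mul(-1, 1936)) = Add(386, -1936) = -1550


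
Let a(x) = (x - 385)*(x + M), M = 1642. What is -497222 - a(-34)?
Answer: 176530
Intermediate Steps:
a(x) = (-385 + x)*(1642 + x) (a(x) = (x - 385)*(x + 1642) = (-385 + x)*(1642 + x))
-497222 - a(-34) = -497222 - (-632170 + (-34)**2 + 1257*(-34)) = -497222 - (-632170 + 1156 - 42738) = -497222 - 1*(-673752) = -497222 + 673752 = 176530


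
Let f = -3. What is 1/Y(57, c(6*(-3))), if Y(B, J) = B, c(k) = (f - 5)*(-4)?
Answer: 1/57 ≈ 0.017544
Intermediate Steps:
c(k) = 32 (c(k) = (-3 - 5)*(-4) = -8*(-4) = 32)
1/Y(57, c(6*(-3))) = 1/57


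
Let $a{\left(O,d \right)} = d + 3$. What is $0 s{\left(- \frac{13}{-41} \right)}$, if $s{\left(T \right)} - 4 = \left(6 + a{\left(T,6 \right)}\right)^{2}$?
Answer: $0$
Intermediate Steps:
$a{\left(O,d \right)} = 3 + d$
$s{\left(T \right)} = 229$ ($s{\left(T \right)} = 4 + \left(6 + \left(3 + 6\right)\right)^{2} = 4 + \left(6 + 9\right)^{2} = 4 + 15^{2} = 4 + 225 = 229$)
$0 s{\left(- \frac{13}{-41} \right)} = 0 \cdot 229 = 0$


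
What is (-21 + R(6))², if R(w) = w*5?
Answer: 81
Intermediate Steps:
R(w) = 5*w
(-21 + R(6))² = (-21 + 5*6)² = (-21 + 30)² = 9² = 81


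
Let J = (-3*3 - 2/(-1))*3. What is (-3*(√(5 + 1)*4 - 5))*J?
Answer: -315 + 252*√6 ≈ 302.27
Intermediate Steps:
J = -21 (J = (-9 - 2*(-1))*3 = (-9 + 2)*3 = -7*3 = -21)
(-3*(√(5 + 1)*4 - 5))*J = -3*(√(5 + 1)*4 - 5)*(-21) = -3*(√6*4 - 5)*(-21) = -3*(4*√6 - 5)*(-21) = -3*(-5 + 4*√6)*(-21) = (15 - 12*√6)*(-21) = -315 + 252*√6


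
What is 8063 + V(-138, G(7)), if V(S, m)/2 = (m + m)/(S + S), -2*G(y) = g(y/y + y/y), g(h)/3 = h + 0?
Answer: 185450/23 ≈ 8063.0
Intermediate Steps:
g(h) = 3*h (g(h) = 3*(h + 0) = 3*h)
G(y) = -3 (G(y) = -3*(y/y + y/y)/2 = -3*(1 + 1)/2 = -3*2/2 = -1/2*6 = -3)
V(S, m) = 2*m/S (V(S, m) = 2*((m + m)/(S + S)) = 2*((2*m)/((2*S))) = 2*((2*m)*(1/(2*S))) = 2*(m/S) = 2*m/S)
8063 + V(-138, G(7)) = 8063 + 2*(-3)/(-138) = 8063 + 2*(-3)*(-1/138) = 8063 + 1/23 = 185450/23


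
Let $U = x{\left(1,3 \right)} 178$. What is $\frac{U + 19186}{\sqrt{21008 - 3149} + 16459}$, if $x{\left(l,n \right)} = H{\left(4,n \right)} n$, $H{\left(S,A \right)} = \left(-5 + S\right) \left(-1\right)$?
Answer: $\frac{329180}{274727} - \frac{20 \sqrt{17859}}{274727} \approx 1.1885$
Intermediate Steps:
$H{\left(S,A \right)} = 5 - S$
$x{\left(l,n \right)} = n$ ($x{\left(l,n \right)} = \left(5 - 4\right) n = 1 n = n$)
$U = 534$ ($U = 3 \cdot 178 = 534$)
$\frac{U + 19186}{\sqrt{21008 - 3149} + 16459} = \frac{534 + 19186}{\sqrt{21008 - 3149} + 16459} = \frac{19720}{\sqrt{17859} + 16459} = \frac{19720}{16459 + \sqrt{17859}}$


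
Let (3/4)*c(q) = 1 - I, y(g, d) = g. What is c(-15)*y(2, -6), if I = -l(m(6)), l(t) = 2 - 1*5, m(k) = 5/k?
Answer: -16/3 ≈ -5.3333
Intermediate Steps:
l(t) = -3 (l(t) = 2 - 5 = -3)
I = 3 (I = -1*(-3) = 3)
c(q) = -8/3 (c(q) = 4*(1 - 1*3)/3 = 4*(1 - 3)/3 = (4/3)*(-2) = -8/3)
c(-15)*y(2, -6) = -8/3*2 = -16/3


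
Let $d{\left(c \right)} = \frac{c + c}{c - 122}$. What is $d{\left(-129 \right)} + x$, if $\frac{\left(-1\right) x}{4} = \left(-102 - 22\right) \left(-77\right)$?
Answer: $- \frac{9585934}{251} \approx -38191.0$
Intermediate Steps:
$d{\left(c \right)} = \frac{2 c}{-122 + c}$
$x = -38192$ ($x = - 4 \left(-102 - 22\right) \left(-77\right) = - 4 \left(\left(-124\right) \left(-77\right)\right) = \left(-4\right) 9548 = -38192$)
$d{\left(-129 \right)} + x = 2 \left(-129\right) \frac{1}{-122 - 129} - 38192 = 2 \left(-129\right) \frac{1}{-251} - 38192 = 2 \left(-129\right) \left(- \frac{1}{251}\right) - 38192 = \frac{258}{251} - 38192 = - \frac{9585934}{251}$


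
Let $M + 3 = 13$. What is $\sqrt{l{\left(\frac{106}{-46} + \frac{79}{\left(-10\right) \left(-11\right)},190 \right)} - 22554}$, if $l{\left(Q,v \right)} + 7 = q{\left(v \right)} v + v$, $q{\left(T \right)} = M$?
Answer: $i \sqrt{20471} \approx 143.08 i$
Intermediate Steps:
$M = 10$ ($M = -3 + 13 = 10$)
$q{\left(T \right)} = 10$
$l{\left(Q,v \right)} = -7 + 11 v$ ($l{\left(Q,v \right)} = -7 + \left(10 v + v\right) = -7 + 11 v$)
$\sqrt{l{\left(\frac{106}{-46} + \frac{79}{\left(-10\right) \left(-11\right)},190 \right)} - 22554} = \sqrt{\left(-7 + 11 \cdot 190\right) - 22554} = \sqrt{\left(-7 + 2090\right) - 22554} = \sqrt{2083 - 22554} = \sqrt{-20471} = i \sqrt{20471}$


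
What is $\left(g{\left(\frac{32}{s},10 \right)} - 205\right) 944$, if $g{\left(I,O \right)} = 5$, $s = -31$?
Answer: $-188800$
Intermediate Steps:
$\left(g{\left(\frac{32}{s},10 \right)} - 205\right) 944 = \left(5 - 205\right) 944 = \left(-200\right) 944 = -188800$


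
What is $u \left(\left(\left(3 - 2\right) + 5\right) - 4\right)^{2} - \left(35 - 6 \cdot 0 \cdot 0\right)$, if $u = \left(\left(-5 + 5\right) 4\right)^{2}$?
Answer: $-35$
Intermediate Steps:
$u = 0$ ($u = \left(0 \cdot 4\right)^{2} = 0^{2} = 0$)
$u \left(\left(\left(3 - 2\right) + 5\right) - 4\right)^{2} - \left(35 - 6 \cdot 0 \cdot 0\right) = 0 \left(\left(\left(3 - 2\right) + 5\right) - 4\right)^{2} - \left(35 - 6 \cdot 0 \cdot 0\right) = 0 \left(\left(1 + 5\right) - 4\right)^{2} + \left(0 \cdot 0 - 35\right) = 0 \left(6 - 4\right)^{2} + \left(0 - 35\right) = 0 \cdot 2^{2} - 35 = 0 \cdot 4 - 35 = 0 - 35 = -35$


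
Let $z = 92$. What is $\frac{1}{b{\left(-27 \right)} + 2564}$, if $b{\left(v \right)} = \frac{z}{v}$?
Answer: $\frac{27}{69136} \approx 0.00039053$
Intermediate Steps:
$b{\left(v \right)} = \frac{92}{v}$
$\frac{1}{b{\left(-27 \right)} + 2564} = \frac{1}{\frac{92}{-27} + 2564} = \frac{1}{92 \left(- \frac{1}{27}\right) + 2564} = \frac{1}{- \frac{92}{27} + 2564} = \frac{1}{\frac{69136}{27}} = \frac{27}{69136}$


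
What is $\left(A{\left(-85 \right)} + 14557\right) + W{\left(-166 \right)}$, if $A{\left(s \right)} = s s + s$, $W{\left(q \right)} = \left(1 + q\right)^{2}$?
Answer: $48922$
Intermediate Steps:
$A{\left(s \right)} = s + s^{2}$ ($A{\left(s \right)} = s^{2} + s = s + s^{2}$)
$\left(A{\left(-85 \right)} + 14557\right) + W{\left(-166 \right)} = \left(- 85 \left(1 - 85\right) + 14557\right) + \left(1 - 166\right)^{2} = \left(\left(-85\right) \left(-84\right) + 14557\right) + \left(-165\right)^{2} = \left(7140 + 14557\right) + 27225 = 21697 + 27225 = 48922$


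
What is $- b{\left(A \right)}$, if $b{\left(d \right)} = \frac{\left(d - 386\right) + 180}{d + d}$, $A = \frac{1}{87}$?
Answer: $\frac{17921}{2} \approx 8960.5$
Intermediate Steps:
$A = \frac{1}{87} \approx 0.011494$
$b{\left(d \right)} = \frac{-206 + d}{2 d}$ ($b{\left(d \right)} = \frac{\left(-386 + d\right) + 180}{2 d} = \left(-206 + d\right) \frac{1}{2 d} = \frac{-206 + d}{2 d}$)
$- b{\left(A \right)} = - \frac{\frac{1}{\frac{1}{87}} \left(-206 + \frac{1}{87}\right)}{2} = - \frac{87 \left(-17921\right)}{2 \cdot 87} = \left(-1\right) \left(- \frac{17921}{2}\right) = \frac{17921}{2}$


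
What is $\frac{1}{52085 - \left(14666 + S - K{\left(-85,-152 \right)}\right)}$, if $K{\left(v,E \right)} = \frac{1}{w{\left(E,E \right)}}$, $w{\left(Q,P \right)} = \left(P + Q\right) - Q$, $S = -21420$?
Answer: $\frac{152}{8943527} \approx 1.6996 \cdot 10^{-5}$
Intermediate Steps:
$w{\left(Q,P \right)} = P$
$K{\left(v,E \right)} = \frac{1}{E}$
$\frac{1}{52085 - \left(14666 + S - K{\left(-85,-152 \right)}\right)} = \frac{1}{52085 + \left(\frac{1}{-152} - \left(-21420 + 14666\right)\right)} = \frac{1}{52085 - - \frac{1026607}{152}} = \frac{1}{52085 + \left(- \frac{1}{152} + 6754\right)} = \frac{1}{52085 + \frac{1026607}{152}} = \frac{1}{\frac{8943527}{152}} = \frac{152}{8943527}$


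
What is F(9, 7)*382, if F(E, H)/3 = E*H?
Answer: 72198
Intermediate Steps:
F(E, H) = 3*E*H (F(E, H) = 3*(E*H) = 3*E*H)
F(9, 7)*382 = (3*9*7)*382 = 189*382 = 72198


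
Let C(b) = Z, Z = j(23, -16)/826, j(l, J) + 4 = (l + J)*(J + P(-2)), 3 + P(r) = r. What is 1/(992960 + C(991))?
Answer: 826/820184809 ≈ 1.0071e-6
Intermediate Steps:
P(r) = -3 + r
j(l, J) = -4 + (-5 + J)*(J + l) (j(l, J) = -4 + (l + J)*(J + (-3 - 2)) = -4 + (J + l)*(J - 5) = -4 + (J + l)*(-5 + J) = -4 + (-5 + J)*(J + l))
Z = -151/826 (Z = (-4 + (-16)² - 5*(-16) - 5*23 - 16*23)/826 = (-4 + 256 + 80 - 115 - 368)*(1/826) = -151*1/826 = -151/826 ≈ -0.18281)
C(b) = -151/826
1/(992960 + C(991)) = 1/(992960 - 151/826) = 1/(820184809/826) = 826/820184809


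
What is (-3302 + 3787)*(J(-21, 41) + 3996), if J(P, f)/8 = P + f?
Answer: 2015660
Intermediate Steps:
J(P, f) = 8*P + 8*f (J(P, f) = 8*(P + f) = 8*P + 8*f)
(-3302 + 3787)*(J(-21, 41) + 3996) = (-3302 + 3787)*((8*(-21) + 8*41) + 3996) = 485*((-168 + 328) + 3996) = 485*(160 + 3996) = 485*4156 = 2015660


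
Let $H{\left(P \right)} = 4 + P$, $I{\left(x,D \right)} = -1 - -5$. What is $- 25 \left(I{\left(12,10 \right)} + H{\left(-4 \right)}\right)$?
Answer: $-100$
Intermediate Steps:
$I{\left(x,D \right)} = 4$ ($I{\left(x,D \right)} = -1 + 5 = 4$)
$- 25 \left(I{\left(12,10 \right)} + H{\left(-4 \right)}\right) = - 25 \left(4 + \left(4 - 4\right)\right) = - 25 \left(4 + 0\right) = \left(-25\right) 4 = -100$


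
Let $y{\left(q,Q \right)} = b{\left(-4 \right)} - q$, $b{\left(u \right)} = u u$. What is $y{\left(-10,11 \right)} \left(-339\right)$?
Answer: $-8814$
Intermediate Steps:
$b{\left(u \right)} = u^{2}$
$y{\left(q,Q \right)} = 16 - q$ ($y{\left(q,Q \right)} = \left(-4\right)^{2} - q = 16 - q$)
$y{\left(-10,11 \right)} \left(-339\right) = \left(16 - -10\right) \left(-339\right) = \left(16 + 10\right) \left(-339\right) = 26 \left(-339\right) = -8814$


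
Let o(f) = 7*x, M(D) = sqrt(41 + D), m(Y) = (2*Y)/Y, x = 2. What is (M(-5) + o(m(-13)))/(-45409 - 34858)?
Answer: -20/80267 ≈ -0.00024917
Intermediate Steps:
m(Y) = 2
o(f) = 14 (o(f) = 7*2 = 14)
(M(-5) + o(m(-13)))/(-45409 - 34858) = (sqrt(41 - 5) + 14)/(-45409 - 34858) = (sqrt(36) + 14)/(-80267) = (6 + 14)*(-1/80267) = 20*(-1/80267) = -20/80267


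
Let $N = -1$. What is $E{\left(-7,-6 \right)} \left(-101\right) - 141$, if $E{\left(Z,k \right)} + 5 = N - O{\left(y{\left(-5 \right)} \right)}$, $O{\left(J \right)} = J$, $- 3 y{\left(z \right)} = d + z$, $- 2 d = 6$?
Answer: $\frac{2203}{3} \approx 734.33$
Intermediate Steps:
$d = -3$ ($d = \left(- \frac{1}{2}\right) 6 = -3$)
$y{\left(z \right)} = 1 - \frac{z}{3}$ ($y{\left(z \right)} = - \frac{-3 + z}{3} = 1 - \frac{z}{3}$)
$E{\left(Z,k \right)} = - \frac{26}{3}$ ($E{\left(Z,k \right)} = -5 - \left(2 + \frac{5}{3}\right) = -5 - \frac{11}{3} = - \frac{26}{3}$)
$E{\left(-7,-6 \right)} \left(-101\right) - 141 = \left(- \frac{26}{3}\right) \left(-101\right) - 141 = \frac{2626}{3} - 141 = \frac{2203}{3}$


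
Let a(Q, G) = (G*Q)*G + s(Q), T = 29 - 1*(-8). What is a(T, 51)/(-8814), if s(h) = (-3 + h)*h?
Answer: -97495/8814 ≈ -11.061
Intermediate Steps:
s(h) = h*(-3 + h)
T = 37 (T = 29 + 8 = 37)
a(Q, G) = Q*G**2 + Q*(-3 + Q) (a(Q, G) = (G*Q)*G + Q*(-3 + Q) = Q*G**2 + Q*(-3 + Q))
a(T, 51)/(-8814) = (37*(-3 + 37 + 51**2))/(-8814) = (37*(-3 + 37 + 2601))*(-1/8814) = (37*2635)*(-1/8814) = 97495*(-1/8814) = -97495/8814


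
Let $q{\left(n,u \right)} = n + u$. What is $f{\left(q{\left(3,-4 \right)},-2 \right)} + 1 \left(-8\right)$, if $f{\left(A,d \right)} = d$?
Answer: $-10$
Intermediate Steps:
$f{\left(q{\left(3,-4 \right)},-2 \right)} + 1 \left(-8\right) = -2 + 1 \left(-8\right) = -2 - 8 = -10$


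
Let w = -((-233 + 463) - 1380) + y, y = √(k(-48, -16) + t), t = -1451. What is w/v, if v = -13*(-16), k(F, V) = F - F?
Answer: 575/104 + I*√1451/208 ≈ 5.5288 + 0.18313*I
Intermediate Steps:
k(F, V) = 0
v = 208
y = I*√1451 (y = √(0 - 1451) = √(-1451) = I*√1451 ≈ 38.092*I)
w = 1150 + I*√1451 (w = -((-233 + 463) - 1380) + I*√1451 = -(230 - 1380) + I*√1451 = -1*(-1150) + I*√1451 = 1150 + I*√1451 ≈ 1150.0 + 38.092*I)
w/v = (1150 + I*√1451)/208 = (1150 + I*√1451)*(1/208) = 575/104 + I*√1451/208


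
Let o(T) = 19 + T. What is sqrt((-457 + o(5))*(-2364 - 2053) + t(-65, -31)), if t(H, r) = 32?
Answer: sqrt(1912593) ≈ 1383.0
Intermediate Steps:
sqrt((-457 + o(5))*(-2364 - 2053) + t(-65, -31)) = sqrt((-457 + (19 + 5))*(-2364 - 2053) + 32) = sqrt((-457 + 24)*(-4417) + 32) = sqrt(-433*(-4417) + 32) = sqrt(1912561 + 32) = sqrt(1912593)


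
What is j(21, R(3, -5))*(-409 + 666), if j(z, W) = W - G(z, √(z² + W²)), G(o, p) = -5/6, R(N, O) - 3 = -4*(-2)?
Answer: 18247/6 ≈ 3041.2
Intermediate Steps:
R(N, O) = 11 (R(N, O) = 3 - 4*(-2) = 3 + 8 = 11)
G(o, p) = -⅚ (G(o, p) = -5*⅙ = -⅚)
j(z, W) = ⅚ + W (j(z, W) = W - 1*(-⅚) = W + ⅚ = ⅚ + W)
j(21, R(3, -5))*(-409 + 666) = (⅚ + 11)*(-409 + 666) = (71/6)*257 = 18247/6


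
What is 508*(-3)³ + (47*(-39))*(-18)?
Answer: 19278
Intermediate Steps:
508*(-3)³ + (47*(-39))*(-18) = 508*(-27) - 1833*(-18) = -13716 + 32994 = 19278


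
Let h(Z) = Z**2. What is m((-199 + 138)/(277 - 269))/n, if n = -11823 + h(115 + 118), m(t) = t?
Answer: -61/339728 ≈ -0.00017956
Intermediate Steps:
n = 42466 (n = -11823 + (115 + 118)**2 = -11823 + 233**2 = -11823 + 54289 = 42466)
m((-199 + 138)/(277 - 269))/n = ((-199 + 138)/(277 - 269))/42466 = -61/8*(1/42466) = -61*1/8*(1/42466) = -61/8*1/42466 = -61/339728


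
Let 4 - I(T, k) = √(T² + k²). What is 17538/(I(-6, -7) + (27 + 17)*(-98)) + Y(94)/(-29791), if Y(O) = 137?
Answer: -2253362948587/552884585189 + 17538*√85/18558779 ≈ -4.0669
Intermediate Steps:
I(T, k) = 4 - √(T² + k²)
17538/(I(-6, -7) + (27 + 17)*(-98)) + Y(94)/(-29791) = 17538/((4 - √((-6)² + (-7)²)) + (27 + 17)*(-98)) + 137/(-29791) = 17538/((4 - √(36 + 49)) + 44*(-98)) + 137*(-1/29791) = 17538/((4 - √85) - 4312) - 137/29791 = 17538/(-4308 - √85) - 137/29791 = -137/29791 + 17538/(-4308 - √85)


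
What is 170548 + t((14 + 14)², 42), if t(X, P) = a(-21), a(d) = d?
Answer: 170527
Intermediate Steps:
t(X, P) = -21
170548 + t((14 + 14)², 42) = 170548 - 21 = 170527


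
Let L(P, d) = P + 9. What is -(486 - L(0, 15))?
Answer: -477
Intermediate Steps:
L(P, d) = 9 + P
-(486 - L(0, 15)) = -(486 - (9 + 0)) = -(486 - 1*9) = -(486 - 9) = -1*477 = -477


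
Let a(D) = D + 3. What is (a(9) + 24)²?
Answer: 1296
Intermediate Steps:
a(D) = 3 + D
(a(9) + 24)² = ((3 + 9) + 24)² = (12 + 24)² = 36² = 1296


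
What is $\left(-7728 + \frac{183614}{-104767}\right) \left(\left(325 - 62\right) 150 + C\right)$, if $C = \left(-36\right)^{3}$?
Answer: $\frac{5835584465940}{104767} \approx 5.5701 \cdot 10^{7}$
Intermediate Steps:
$C = -46656$
$\left(-7728 + \frac{183614}{-104767}\right) \left(\left(325 - 62\right) 150 + C\right) = \left(-7728 + \frac{183614}{-104767}\right) \left(\left(325 - 62\right) 150 - 46656\right) = \left(-7728 + 183614 \left(- \frac{1}{104767}\right)\right) \left(263 \cdot 150 - 46656\right) = \left(-7728 - \frac{183614}{104767}\right) \left(39450 - 46656\right) = \left(- \frac{809822990}{104767}\right) \left(-7206\right) = \frac{5835584465940}{104767}$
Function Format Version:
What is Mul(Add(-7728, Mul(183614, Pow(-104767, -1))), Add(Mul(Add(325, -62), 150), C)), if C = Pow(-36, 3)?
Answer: Rational(5835584465940, 104767) ≈ 5.5701e+7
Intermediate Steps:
C = -46656
Mul(Add(-7728, Mul(183614, Pow(-104767, -1))), Add(Mul(Add(325, -62), 150), C)) = Mul(Add(-7728, Mul(183614, Pow(-104767, -1))), Add(Mul(Add(325, -62), 150), -46656)) = Mul(Add(-7728, Mul(183614, Rational(-1, 104767))), Add(Mul(263, 150), -46656)) = Mul(Add(-7728, Rational(-183614, 104767)), Add(39450, -46656)) = Mul(Rational(-809822990, 104767), -7206) = Rational(5835584465940, 104767)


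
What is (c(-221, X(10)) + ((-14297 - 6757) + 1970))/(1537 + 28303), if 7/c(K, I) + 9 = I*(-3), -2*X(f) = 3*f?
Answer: -687017/1074240 ≈ -0.63954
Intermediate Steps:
X(f) = -3*f/2
c(K, I) = 7/(-9 - 3*I) (c(K, I) = 7/(-9 + I*(-3)) = 7/(-9 - 3*I))
(c(-221, X(10)) + ((-14297 - 6757) + 1970))/(1537 + 28303) = (-7/(9 + 3*(-3/2*10)) + ((-14297 - 6757) + 1970))/(1537 + 28303) = (-7/(9 + 3*(-15)) + (-21054 + 1970))/29840 = (-7/(9 - 45) - 19084)*(1/29840) = (-7/(-36) - 19084)*(1/29840) = (-7*(-1/36) - 19084)*(1/29840) = (7/36 - 19084)*(1/29840) = -687017/36*1/29840 = -687017/1074240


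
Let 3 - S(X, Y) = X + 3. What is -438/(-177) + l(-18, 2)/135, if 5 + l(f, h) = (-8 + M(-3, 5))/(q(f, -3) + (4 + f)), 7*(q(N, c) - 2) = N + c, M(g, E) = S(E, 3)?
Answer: 291992/119475 ≈ 2.4440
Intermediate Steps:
S(X, Y) = -X (S(X, Y) = 3 - (X + 3) = 3 - (3 + X) = 3 + (-3 - X) = -X)
M(g, E) = -E
q(N, c) = 2 + N/7 + c/7 (q(N, c) = 2 + (N + c)/7 = 2 + (N/7 + c/7) = 2 + N/7 + c/7)
l(f, h) = -5 - 13/(39/7 + 8*f/7) (l(f, h) = -5 + (-8 - 1*5)/((2 + f/7 + (⅐)*(-3)) + (4 + f)) = -5 + (-8 - 5)/((2 + f/7 - 3/7) + (4 + f)) = -5 - 13/((11/7 + f/7) + (4 + f)) = -5 - 13/(39/7 + 8*f/7))
-438/(-177) + l(-18, 2)/135 = -438/(-177) + (2*(-143 - 20*(-18))/(39 + 8*(-18)))/135 = -438*(-1/177) + (2*(-143 + 360)/(39 - 144))*(1/135) = 146/59 + (2*217/(-105))*(1/135) = 146/59 + (2*(-1/105)*217)*(1/135) = 146/59 - 62/15*1/135 = 146/59 - 62/2025 = 291992/119475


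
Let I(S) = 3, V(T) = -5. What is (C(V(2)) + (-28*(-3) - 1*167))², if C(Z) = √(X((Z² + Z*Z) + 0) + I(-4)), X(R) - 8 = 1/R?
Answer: (830 - √1102)²/100 ≈ 6349.0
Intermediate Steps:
X(R) = 8 + 1/R
C(Z) = √(11 + 1/(2*Z²)) (C(Z) = √((8 + 1/((Z² + Z*Z) + 0)) + 3) = √((8 + 1/((Z² + Z²) + 0)) + 3) = √((8 + 1/(2*Z² + 0)) + 3) = √((8 + 1/(2*Z²)) + 3) = √(11 + 1/(2*Z²)))
(C(V(2)) + (-28*(-3) - 1*167))² = (√(44 + 2/(-5)²)/2 + (-28*(-3) - 1*167))² = (√(44 + 2*(1/25))/2 + (84 - 167))² = (√(44 + 2/25)/2 - 83)² = (√(1102/25)/2 - 83)² = ((√1102/5)/2 - 83)² = (√1102/10 - 83)² = (-83 + √1102/10)²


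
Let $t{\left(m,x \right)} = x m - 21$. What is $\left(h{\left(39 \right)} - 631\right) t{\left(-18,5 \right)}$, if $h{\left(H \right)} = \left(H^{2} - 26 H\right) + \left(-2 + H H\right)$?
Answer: $-154845$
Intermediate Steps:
$t{\left(m,x \right)} = -21 + m x$ ($t{\left(m,x \right)} = m x - 21 = -21 + m x$)
$h{\left(H \right)} = -2 - 26 H + 2 H^{2}$ ($h{\left(H \right)} = \left(H^{2} - 26 H\right) + \left(-2 + H^{2}\right) = -2 - 26 H + 2 H^{2}$)
$\left(h{\left(39 \right)} - 631\right) t{\left(-18,5 \right)} = \left(\left(-2 - 1014 + 2 \cdot 39^{2}\right) - 631\right) \left(-21 - 90\right) = \left(\left(-2 - 1014 + 2 \cdot 1521\right) - 631\right) \left(-21 - 90\right) = \left(\left(-2 - 1014 + 3042\right) - 631\right) \left(-111\right) = \left(2026 - 631\right) \left(-111\right) = 1395 \left(-111\right) = -154845$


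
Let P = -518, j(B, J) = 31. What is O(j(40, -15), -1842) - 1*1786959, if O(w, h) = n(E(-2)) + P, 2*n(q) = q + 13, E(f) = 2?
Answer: -3574939/2 ≈ -1.7875e+6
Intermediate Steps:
n(q) = 13/2 + q/2 (n(q) = (q + 13)/2 = (13 + q)/2 = 13/2 + q/2)
O(w, h) = -1021/2 (O(w, h) = (13/2 + (½)*2) - 518 = (13/2 + 1) - 518 = 15/2 - 518 = -1021/2)
O(j(40, -15), -1842) - 1*1786959 = -1021/2 - 1*1786959 = -1021/2 - 1786959 = -3574939/2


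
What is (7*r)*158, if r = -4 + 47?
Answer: 47558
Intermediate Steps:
r = 43
(7*r)*158 = (7*43)*158 = 301*158 = 47558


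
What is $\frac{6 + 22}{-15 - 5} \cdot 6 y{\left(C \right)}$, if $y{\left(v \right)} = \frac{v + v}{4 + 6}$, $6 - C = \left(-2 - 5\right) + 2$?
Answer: $- \frac{462}{25} \approx -18.48$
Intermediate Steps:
$C = 11$ ($C = 6 - \left(\left(-2 - 5\right) + 2\right) = 6 - \left(-7 + 2\right) = 6 - -5 = 6 + 5 = 11$)
$y{\left(v \right)} = \frac{v}{5}$ ($y{\left(v \right)} = \frac{2 v}{10} = 2 v \frac{1}{10} = \frac{v}{5}$)
$\frac{6 + 22}{-15 - 5} \cdot 6 y{\left(C \right)} = \frac{6 + 22}{-15 - 5} \cdot 6 \cdot \frac{1}{5} \cdot 11 = \frac{28}{-20} \cdot 6 \cdot \frac{11}{5} = 28 \left(- \frac{1}{20}\right) 6 \cdot \frac{11}{5} = \left(- \frac{7}{5}\right) 6 \cdot \frac{11}{5} = \left(- \frac{42}{5}\right) \frac{11}{5} = - \frac{462}{25}$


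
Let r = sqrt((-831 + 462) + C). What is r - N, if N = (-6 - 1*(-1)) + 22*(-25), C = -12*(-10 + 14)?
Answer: 555 + I*sqrt(417) ≈ 555.0 + 20.421*I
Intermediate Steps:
C = -48 (C = -12*4 = -48)
N = -555 (N = (-6 + 1) - 550 = -5 - 550 = -555)
r = I*sqrt(417) (r = sqrt((-831 + 462) - 48) = sqrt(-369 - 48) = sqrt(-417) = I*sqrt(417) ≈ 20.421*I)
r - N = I*sqrt(417) - 1*(-555) = I*sqrt(417) + 555 = 555 + I*sqrt(417)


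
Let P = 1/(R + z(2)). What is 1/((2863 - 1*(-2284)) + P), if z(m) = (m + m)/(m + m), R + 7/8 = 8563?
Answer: 68505/352595243 ≈ 0.00019429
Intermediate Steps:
R = 68497/8 (R = -7/8 + 8563 = 68497/8 ≈ 8562.1)
z(m) = 1 (z(m) = (2*m)/((2*m)) = (2*m)*(1/(2*m)) = 1)
P = 8/68505 (P = 1/(68497/8 + 1) = 1/(68505/8) = 8/68505 ≈ 0.00011678)
1/((2863 - 1*(-2284)) + P) = 1/((2863 - 1*(-2284)) + 8/68505) = 1/((2863 + 2284) + 8/68505) = 1/(5147 + 8/68505) = 1/(352595243/68505) = 68505/352595243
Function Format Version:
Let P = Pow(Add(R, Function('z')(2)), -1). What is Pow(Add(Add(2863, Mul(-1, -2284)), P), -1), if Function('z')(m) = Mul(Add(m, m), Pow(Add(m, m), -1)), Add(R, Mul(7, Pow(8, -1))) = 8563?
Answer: Rational(68505, 352595243) ≈ 0.00019429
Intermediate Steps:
R = Rational(68497, 8) (R = Add(Rational(-7, 8), 8563) = Rational(68497, 8) ≈ 8562.1)
Function('z')(m) = 1 (Function('z')(m) = Mul(Mul(2, m), Pow(Mul(2, m), -1)) = Mul(Mul(2, m), Mul(Rational(1, 2), Pow(m, -1))) = 1)
P = Rational(8, 68505) (P = Pow(Add(Rational(68497, 8), 1), -1) = Pow(Rational(68505, 8), -1) = Rational(8, 68505) ≈ 0.00011678)
Pow(Add(Add(2863, Mul(-1, -2284)), P), -1) = Pow(Add(Add(2863, Mul(-1, -2284)), Rational(8, 68505)), -1) = Pow(Add(Add(2863, 2284), Rational(8, 68505)), -1) = Pow(Add(5147, Rational(8, 68505)), -1) = Pow(Rational(352595243, 68505), -1) = Rational(68505, 352595243)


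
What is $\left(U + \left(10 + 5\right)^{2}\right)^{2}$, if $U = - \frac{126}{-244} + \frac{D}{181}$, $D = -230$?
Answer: $\frac{24520253914849}{487614724} \approx 50286.0$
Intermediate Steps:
$U = - \frac{16657}{22082}$ ($U = - \frac{126}{-244} - \frac{230}{181} = \left(-126\right) \left(- \frac{1}{244}\right) - \frac{230}{181} = \frac{63}{122} - \frac{230}{181} = - \frac{16657}{22082} \approx -0.75432$)
$\left(U + \left(10 + 5\right)^{2}\right)^{2} = \left(- \frac{16657}{22082} + \left(10 + 5\right)^{2}\right)^{2} = \left(- \frac{16657}{22082} + 15^{2}\right)^{2} = \left(- \frac{16657}{22082} + 225\right)^{2} = \left(\frac{4951793}{22082}\right)^{2} = \frac{24520253914849}{487614724}$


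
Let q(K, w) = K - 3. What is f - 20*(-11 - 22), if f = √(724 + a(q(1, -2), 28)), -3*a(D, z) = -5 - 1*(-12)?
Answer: 660 + √6495/3 ≈ 686.86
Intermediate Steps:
q(K, w) = -3 + K
a(D, z) = -7/3 (a(D, z) = -(-5 - 1*(-12))/3 = -(-5 + 12)/3 = -⅓*7 = -7/3)
f = √6495/3 (f = √(724 - 7/3) = √(2165/3) = √6495/3 ≈ 26.864)
f - 20*(-11 - 22) = √6495/3 - 20*(-11 - 22) = √6495/3 - 20*(-33) = √6495/3 - 1*(-660) = √6495/3 + 660 = 660 + √6495/3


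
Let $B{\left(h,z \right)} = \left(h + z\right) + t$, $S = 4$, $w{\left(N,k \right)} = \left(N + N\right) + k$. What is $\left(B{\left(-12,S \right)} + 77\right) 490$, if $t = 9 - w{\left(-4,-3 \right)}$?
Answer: $43610$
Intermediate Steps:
$w{\left(N,k \right)} = k + 2 N$ ($w{\left(N,k \right)} = 2 N + k = k + 2 N$)
$t = 20$ ($t = 9 - \left(-3 + 2 \left(-4\right)\right) = 9 - \left(-3 - 8\right) = 9 - -11 = 9 + 11 = 20$)
$B{\left(h,z \right)} = 20 + h + z$ ($B{\left(h,z \right)} = \left(h + z\right) + 20 = 20 + h + z$)
$\left(B{\left(-12,S \right)} + 77\right) 490 = \left(\left(20 - 12 + 4\right) + 77\right) 490 = \left(12 + 77\right) 490 = 89 \cdot 490 = 43610$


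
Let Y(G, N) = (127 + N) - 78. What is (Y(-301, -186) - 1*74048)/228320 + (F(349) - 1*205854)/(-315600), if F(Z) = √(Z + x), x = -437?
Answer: 98282497/300240800 - I*√22/157800 ≈ 0.32735 - 2.9724e-5*I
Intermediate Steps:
Y(G, N) = 49 + N
F(Z) = √(-437 + Z) (F(Z) = √(Z - 437) = √(-437 + Z))
(Y(-301, -186) - 1*74048)/228320 + (F(349) - 1*205854)/(-315600) = ((49 - 186) - 1*74048)/228320 + (√(-437 + 349) - 1*205854)/(-315600) = (-137 - 74048)*(1/228320) + (√(-88) - 205854)*(-1/315600) = -74185*1/228320 + (2*I*√22 - 205854)*(-1/315600) = -14837/45664 + (-205854 + 2*I*√22)*(-1/315600) = -14837/45664 + (34309/52600 - I*√22/157800) = 98282497/300240800 - I*√22/157800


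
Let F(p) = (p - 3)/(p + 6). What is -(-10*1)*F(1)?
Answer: -20/7 ≈ -2.8571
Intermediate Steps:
F(p) = (-3 + p)/(6 + p)
-(-10*1)*F(1) = -(-10*1)*(-3 + 1)/(6 + 1) = -(-10)*-2/7 = -(-10)*(⅐)*(-2) = -(-10)*(-2)/7 = -1*20/7 = -20/7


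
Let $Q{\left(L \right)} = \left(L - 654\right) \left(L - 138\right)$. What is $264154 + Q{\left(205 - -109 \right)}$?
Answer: $204314$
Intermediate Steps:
$Q{\left(L \right)} = \left(-654 + L\right) \left(-138 + L\right)$
$264154 + Q{\left(205 - -109 \right)} = 264154 + \left(90252 + \left(205 - -109\right)^{2} - 792 \left(205 - -109\right)\right) = 264154 + \left(90252 + \left(205 + 109\right)^{2} - 792 \left(205 + 109\right)\right) = 264154 + \left(90252 + 314^{2} - 248688\right) = 264154 + \left(90252 + 98596 - 248688\right) = 264154 - 59840 = 204314$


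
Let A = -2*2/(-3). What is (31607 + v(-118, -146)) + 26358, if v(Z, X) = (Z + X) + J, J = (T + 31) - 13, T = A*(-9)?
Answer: 57707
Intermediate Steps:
A = 4/3 (A = -4*(-⅓) = 4/3 ≈ 1.3333)
T = -12 (T = (4/3)*(-9) = -12)
J = 6 (J = (-12 + 31) - 13 = 19 - 13 = 6)
v(Z, X) = 6 + X + Z (v(Z, X) = (Z + X) + 6 = (X + Z) + 6 = 6 + X + Z)
(31607 + v(-118, -146)) + 26358 = (31607 + (6 - 146 - 118)) + 26358 = (31607 - 258) + 26358 = 31349 + 26358 = 57707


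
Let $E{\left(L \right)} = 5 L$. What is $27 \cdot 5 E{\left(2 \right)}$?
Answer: $1350$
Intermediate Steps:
$27 \cdot 5 E{\left(2 \right)} = 27 \cdot 5 \cdot 5 \cdot 2 = 135 \cdot 10 = 1350$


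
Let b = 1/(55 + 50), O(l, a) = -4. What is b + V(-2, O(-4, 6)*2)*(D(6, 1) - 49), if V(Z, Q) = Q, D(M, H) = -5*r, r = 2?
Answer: 49561/105 ≈ 472.01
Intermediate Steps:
D(M, H) = -10 (D(M, H) = -5*2 = -10)
b = 1/105 ≈ 0.0095238
b + V(-2, O(-4, 6)*2)*(D(6, 1) - 49) = 1/105 + (-4*2)*(-10 - 49) = 1/105 - 8*(-59) = 1/105 + 472 = 49561/105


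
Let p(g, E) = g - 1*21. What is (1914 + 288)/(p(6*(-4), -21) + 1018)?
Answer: 2202/973 ≈ 2.2631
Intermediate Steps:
p(g, E) = -21 + g (p(g, E) = g - 21 = -21 + g)
(1914 + 288)/(p(6*(-4), -21) + 1018) = (1914 + 288)/((-21 + 6*(-4)) + 1018) = 2202/((-21 - 24) + 1018) = 2202/(-45 + 1018) = 2202/973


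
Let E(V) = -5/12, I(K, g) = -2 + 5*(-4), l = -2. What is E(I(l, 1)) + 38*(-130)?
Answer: -59285/12 ≈ -4940.4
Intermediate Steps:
I(K, g) = -22 (I(K, g) = -2 - 20 = -22)
E(V) = -5/12 (E(V) = -5*1/12 = -5/12)
E(I(l, 1)) + 38*(-130) = -5/12 + 38*(-130) = -5/12 - 4940 = -59285/12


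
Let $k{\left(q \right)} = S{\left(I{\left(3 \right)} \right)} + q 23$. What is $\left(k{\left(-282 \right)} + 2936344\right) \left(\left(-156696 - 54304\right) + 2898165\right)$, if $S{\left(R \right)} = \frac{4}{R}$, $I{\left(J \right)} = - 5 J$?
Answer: $\frac{23619033467978}{3} \approx 7.873 \cdot 10^{12}$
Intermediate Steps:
$k{\left(q \right)} = - \frac{4}{15} + 23 q$ ($k{\left(q \right)} = \frac{4}{\left(-5\right) 3} + q 23 = \frac{4}{-15} + 23 q = 4 \left(- \frac{1}{15}\right) + 23 q = - \frac{4}{15} + 23 q$)
$\left(k{\left(-282 \right)} + 2936344\right) \left(\left(-156696 - 54304\right) + 2898165\right) = \left(\left(- \frac{4}{15} + 23 \left(-282\right)\right) + 2936344\right) \left(\left(-156696 - 54304\right) + 2898165\right) = \left(\left(- \frac{4}{15} - 6486\right) + 2936344\right) \left(-211000 + 2898165\right) = \left(- \frac{97294}{15} + 2936344\right) 2687165 = \frac{43947866}{15} \cdot 2687165 = \frac{23619033467978}{3}$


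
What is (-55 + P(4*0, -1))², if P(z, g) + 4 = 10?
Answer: 2401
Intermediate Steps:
P(z, g) = 6 (P(z, g) = -4 + 10 = 6)
(-55 + P(4*0, -1))² = (-55 + 6)² = (-49)² = 2401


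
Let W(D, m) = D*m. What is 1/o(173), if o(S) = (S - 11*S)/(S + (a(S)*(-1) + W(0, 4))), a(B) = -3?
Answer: -88/865 ≈ -0.10173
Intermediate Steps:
o(S) = -10*S/(3 + S) (o(S) = (S - 11*S)/(S + (-3*(-1) + 0*4)) = (-10*S)/(S + (3 + 0)) = (-10*S)/(S + 3) = (-10*S)/(3 + S) = -10*S/(3 + S))
1/o(173) = 1/(-10*173/(3 + 173)) = 1/(-10*173/176) = 1/(-10*173*1/176) = 1/(-865/88) = -88/865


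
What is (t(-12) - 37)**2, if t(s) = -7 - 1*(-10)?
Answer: 1156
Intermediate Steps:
t(s) = 3 (t(s) = -7 + 10 = 3)
(t(-12) - 37)**2 = (3 - 37)**2 = (-34)**2 = 1156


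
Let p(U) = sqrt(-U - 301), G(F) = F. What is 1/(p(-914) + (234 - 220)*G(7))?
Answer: 98/8991 - sqrt(613)/8991 ≈ 0.0081460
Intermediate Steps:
p(U) = sqrt(-301 - U)
1/(p(-914) + (234 - 220)*G(7)) = 1/(sqrt(-301 - 1*(-914)) + (234 - 220)*7) = 1/(sqrt(-301 + 914) + 14*7) = 1/(sqrt(613) + 98) = 1/(98 + sqrt(613))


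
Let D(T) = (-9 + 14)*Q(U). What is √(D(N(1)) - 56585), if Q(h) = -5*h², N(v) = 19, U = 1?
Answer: 3*I*√6290 ≈ 237.93*I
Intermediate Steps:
D(T) = -25 (D(T) = (-9 + 14)*(-5*1²) = 5*(-5*1) = 5*(-5) = -25)
√(D(N(1)) - 56585) = √(-25 - 56585) = √(-56610) = 3*I*√6290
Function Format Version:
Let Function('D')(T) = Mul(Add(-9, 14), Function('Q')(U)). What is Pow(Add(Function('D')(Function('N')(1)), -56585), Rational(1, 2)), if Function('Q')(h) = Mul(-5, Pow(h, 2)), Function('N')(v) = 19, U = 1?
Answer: Mul(3, I, Pow(6290, Rational(1, 2))) ≈ Mul(237.93, I)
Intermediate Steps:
Function('D')(T) = -25 (Function('D')(T) = Mul(Add(-9, 14), Mul(-5, Pow(1, 2))) = Mul(5, Mul(-5, 1)) = Mul(5, -5) = -25)
Pow(Add(Function('D')(Function('N')(1)), -56585), Rational(1, 2)) = Pow(Add(-25, -56585), Rational(1, 2)) = Pow(-56610, Rational(1, 2)) = Mul(3, I, Pow(6290, Rational(1, 2)))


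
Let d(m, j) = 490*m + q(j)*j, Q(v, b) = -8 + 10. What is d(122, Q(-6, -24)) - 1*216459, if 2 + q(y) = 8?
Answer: -156667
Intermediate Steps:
Q(v, b) = 2
q(y) = 6 (q(y) = -2 + 8 = 6)
d(m, j) = 6*j + 490*m (d(m, j) = 490*m + 6*j = 6*j + 490*m)
d(122, Q(-6, -24)) - 1*216459 = (6*2 + 490*122) - 1*216459 = (12 + 59780) - 216459 = 59792 - 216459 = -156667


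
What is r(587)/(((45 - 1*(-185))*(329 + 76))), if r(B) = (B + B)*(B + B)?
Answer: 689138/46575 ≈ 14.796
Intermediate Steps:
r(B) = 4*B² (r(B) = (2*B)*(2*B) = 4*B²)
r(587)/(((45 - 1*(-185))*(329 + 76))) = (4*587²)/(((45 - 1*(-185))*(329 + 76))) = (4*344569)/(((45 + 185)*405)) = 1378276/((230*405)) = 1378276/93150 = 1378276*(1/93150) = 689138/46575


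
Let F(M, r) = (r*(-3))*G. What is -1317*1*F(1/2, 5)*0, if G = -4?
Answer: 0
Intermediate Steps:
F(M, r) = 12*r (F(M, r) = (r*(-3))*(-4) = -3*r*(-4) = 12*r)
-1317*1*F(1/2, 5)*0 = -1317*1*(12*5)*0 = -1317*1*60*0 = -79020*0 = -1317*0 = 0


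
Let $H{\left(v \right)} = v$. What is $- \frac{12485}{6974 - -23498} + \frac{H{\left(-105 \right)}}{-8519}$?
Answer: $- \frac{14737165}{37084424} \approx -0.3974$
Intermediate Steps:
$- \frac{12485}{6974 - -23498} + \frac{H{\left(-105 \right)}}{-8519} = - \frac{12485}{6974 - -23498} - \frac{105}{-8519} = - \frac{12485}{6974 + 23498} - - \frac{15}{1217} = - \frac{12485}{30472} + \frac{15}{1217} = - \frac{14737165}{37084424}$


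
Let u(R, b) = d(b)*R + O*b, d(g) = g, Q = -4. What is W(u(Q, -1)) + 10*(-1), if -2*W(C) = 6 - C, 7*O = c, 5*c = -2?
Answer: -384/35 ≈ -10.971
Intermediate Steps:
c = -2/5 (c = (1/5)*(-2) = -2/5 ≈ -0.40000)
O = -2/35 (O = (1/7)*(-2/5) = -2/35 ≈ -0.057143)
u(R, b) = -2*b/35 + R*b (u(R, b) = b*R - 2*b/35 = R*b - 2*b/35 = -2*b/35 + R*b)
W(C) = -3 + C/2 (W(C) = -(6 - C)/2 = -3 + C/2)
W(u(Q, -1)) + 10*(-1) = (-3 + ((1/35)*(-1)*(-2 + 35*(-4)))/2) + 10*(-1) = (-3 + ((1/35)*(-1)*(-2 - 140))/2) - 10 = (-3 + ((1/35)*(-1)*(-142))/2) - 10 = (-3 + (1/2)*(142/35)) - 10 = (-3 + 71/35) - 10 = -34/35 - 10 = -384/35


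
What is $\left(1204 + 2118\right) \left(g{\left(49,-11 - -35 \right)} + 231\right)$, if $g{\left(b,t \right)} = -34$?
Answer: $654434$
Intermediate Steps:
$\left(1204 + 2118\right) \left(g{\left(49,-11 - -35 \right)} + 231\right) = \left(1204 + 2118\right) \left(-34 + 231\right) = 3322 \cdot 197 = 654434$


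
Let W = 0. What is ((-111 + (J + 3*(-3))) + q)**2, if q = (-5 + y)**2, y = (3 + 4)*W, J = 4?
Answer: 8281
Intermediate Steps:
y = 0 (y = (3 + 4)*0 = 7*0 = 0)
q = 25 (q = (-5 + 0)**2 = (-5)**2 = 25)
((-111 + (J + 3*(-3))) + q)**2 = ((-111 + (4 + 3*(-3))) + 25)**2 = ((-111 + (4 - 9)) + 25)**2 = ((-111 - 5) + 25)**2 = (-116 + 25)**2 = (-91)**2 = 8281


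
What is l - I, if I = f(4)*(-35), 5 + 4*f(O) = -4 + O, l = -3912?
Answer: -15823/4 ≈ -3955.8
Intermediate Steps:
f(O) = -9/4 + O/4 (f(O) = -5/4 + (-4 + O)/4 = -5/4 + (-1 + O/4) = -9/4 + O/4)
I = 175/4 (I = (-9/4 + (¼)*4)*(-35) = (-9/4 + 1)*(-35) = -5/4*(-35) = 175/4 ≈ 43.750)
l - I = -3912 - 1*175/4 = -3912 - 175/4 = -15823/4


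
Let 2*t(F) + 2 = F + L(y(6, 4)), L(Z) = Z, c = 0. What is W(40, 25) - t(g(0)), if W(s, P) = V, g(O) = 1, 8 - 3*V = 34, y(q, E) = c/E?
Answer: -49/6 ≈ -8.1667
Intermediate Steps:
y(q, E) = 0 (y(q, E) = 0/E = 0)
V = -26/3 (V = 8/3 - ⅓*34 = 8/3 - 34/3 = -26/3 ≈ -8.6667)
W(s, P) = -26/3
t(F) = -1 + F/2 (t(F) = -1 + (F + 0)/2 = -1 + F/2)
W(40, 25) - t(g(0)) = -26/3 - (-1 + (½)*1) = -26/3 - (-1 + ½) = -26/3 - 1*(-½) = -26/3 + ½ = -49/6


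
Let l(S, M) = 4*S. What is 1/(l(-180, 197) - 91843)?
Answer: -1/92563 ≈ -1.0803e-5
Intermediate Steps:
1/(l(-180, 197) - 91843) = 1/(4*(-180) - 91843) = 1/(-720 - 91843) = 1/(-92563) = -1/92563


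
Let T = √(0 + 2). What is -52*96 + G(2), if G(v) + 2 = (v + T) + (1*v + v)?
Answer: -4988 + √2 ≈ -4986.6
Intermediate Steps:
T = √2 ≈ 1.4142
G(v) = -2 + √2 + 3*v (G(v) = -2 + ((v + √2) + (1*v + v)) = -2 + ((v + √2) + (v + v)) = -2 + ((v + √2) + 2*v) = -2 + (√2 + 3*v) = -2 + √2 + 3*v)
-52*96 + G(2) = -52*96 + (-2 + √2 + 3*2) = -4992 + (-2 + √2 + 6) = -4992 + (4 + √2) = -4988 + √2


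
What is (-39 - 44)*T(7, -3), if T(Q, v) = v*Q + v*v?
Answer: 996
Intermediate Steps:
T(Q, v) = v² + Q*v (T(Q, v) = Q*v + v² = v² + Q*v)
(-39 - 44)*T(7, -3) = (-39 - 44)*(-3*(7 - 3)) = -(-249)*4 = -83*(-12) = 996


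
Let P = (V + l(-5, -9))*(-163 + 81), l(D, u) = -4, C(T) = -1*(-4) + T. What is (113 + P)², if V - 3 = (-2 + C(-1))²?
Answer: 12769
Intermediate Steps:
C(T) = 4 + T
V = 4 (V = 3 + (-2 + (4 - 1))² = 3 + (-2 + 3)² = 3 + 1² = 3 + 1 = 4)
P = 0 (P = (4 - 4)*(-163 + 81) = 0*(-82) = 0)
(113 + P)² = (113 + 0)² = 113² = 12769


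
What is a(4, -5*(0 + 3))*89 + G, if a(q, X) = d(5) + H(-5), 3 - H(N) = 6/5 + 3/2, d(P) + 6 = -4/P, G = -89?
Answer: -1335/2 ≈ -667.50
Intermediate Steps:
d(P) = -6 - 4/P
H(N) = 3/10 (H(N) = 3 - (6/5 + 3/2) = 3 - 1*27/10 = 3 - 27/10 = 3/10)
a(q, X) = -13/2 (a(q, X) = (-6 - 4/5) + 3/10 = (-6 - 4*⅕) + 3/10 = (-6 - ⅘) + 3/10 = -34/5 + 3/10 = -13/2)
a(4, -5*(0 + 3))*89 + G = -13/2*89 - 89 = -1157/2 - 89 = -1335/2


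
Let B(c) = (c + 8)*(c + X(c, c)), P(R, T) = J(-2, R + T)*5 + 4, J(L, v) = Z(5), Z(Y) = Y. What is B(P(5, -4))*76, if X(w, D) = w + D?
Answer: 244644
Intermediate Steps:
J(L, v) = 5
P(R, T) = 29 (P(R, T) = 5*5 + 4 = 25 + 4 = 29)
X(w, D) = D + w
B(c) = 3*c*(8 + c) (B(c) = (c + 8)*(c + (c + c)) = (8 + c)*(c + 2*c) = (8 + c)*(3*c) = 3*c*(8 + c))
B(P(5, -4))*76 = (3*29*(8 + 29))*76 = (3*29*37)*76 = 3219*76 = 244644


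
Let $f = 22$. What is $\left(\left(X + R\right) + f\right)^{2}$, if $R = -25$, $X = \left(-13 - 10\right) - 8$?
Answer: $1156$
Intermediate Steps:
$X = -31$ ($X = -23 - 8 = -31$)
$\left(\left(X + R\right) + f\right)^{2} = \left(\left(-31 - 25\right) + 22\right)^{2} = \left(-56 + 22\right)^{2} = \left(-34\right)^{2} = 1156$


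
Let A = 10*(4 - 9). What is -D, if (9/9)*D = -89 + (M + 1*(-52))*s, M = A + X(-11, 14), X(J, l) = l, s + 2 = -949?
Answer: -83599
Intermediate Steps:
s = -951 (s = -2 - 949 = -951)
A = -50 (A = 10*(-5) = -50)
M = -36 (M = -50 + 14 = -36)
D = 83599 (D = -89 + (-36 + 1*(-52))*(-951) = -89 + (-36 - 52)*(-951) = -89 - 88*(-951) = -89 + 83688 = 83599)
-D = -1*83599 = -83599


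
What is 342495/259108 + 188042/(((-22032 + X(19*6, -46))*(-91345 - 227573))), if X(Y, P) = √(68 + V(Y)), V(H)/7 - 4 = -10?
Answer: 4418436694015650861/3342615559956290476 + 94021*√26/77402833412082 ≈ 1.3218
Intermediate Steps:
V(H) = -42 (V(H) = 28 + 7*(-10) = 28 - 70 = -42)
X(Y, P) = √26 (X(Y, P) = √(68 - 42) = √26)
342495/259108 + 188042/(((-22032 + X(19*6, -46))*(-91345 - 227573))) = 342495/259108 + 188042/(((-22032 + √26)*(-91345 - 227573))) = 342495*(1/259108) + 188042/(((-22032 + √26)*(-318918))) = 342495/259108 + 188042/(7026401376 - 318918*√26)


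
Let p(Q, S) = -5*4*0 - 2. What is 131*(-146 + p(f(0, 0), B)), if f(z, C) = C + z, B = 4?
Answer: -19388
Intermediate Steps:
p(Q, S) = -2 (p(Q, S) = -20*0 - 2 = 0 - 2 = -2)
131*(-146 + p(f(0, 0), B)) = 131*(-146 - 2) = 131*(-148) = -19388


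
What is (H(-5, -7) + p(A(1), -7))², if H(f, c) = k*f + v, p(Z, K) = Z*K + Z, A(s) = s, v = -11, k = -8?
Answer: 529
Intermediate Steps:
p(Z, K) = Z + K*Z (p(Z, K) = K*Z + Z = Z + K*Z)
H(f, c) = -11 - 8*f (H(f, c) = -8*f - 11 = -11 - 8*f)
(H(-5, -7) + p(A(1), -7))² = ((-11 - 8*(-5)) + 1*(1 - 7))² = ((-11 + 40) + 1*(-6))² = (29 - 6)² = 23² = 529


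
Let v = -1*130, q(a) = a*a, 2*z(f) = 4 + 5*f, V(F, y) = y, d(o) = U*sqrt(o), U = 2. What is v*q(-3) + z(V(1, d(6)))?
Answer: -1168 + 5*sqrt(6) ≈ -1155.8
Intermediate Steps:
d(o) = 2*sqrt(o)
z(f) = 2 + 5*f/2 (z(f) = (4 + 5*f)/2 = 2 + 5*f/2)
q(a) = a**2
v = -130
v*q(-3) + z(V(1, d(6))) = -130*(-3)**2 + (2 + 5*(2*sqrt(6))/2) = -130*9 + (2 + 5*sqrt(6)) = -1170 + (2 + 5*sqrt(6)) = -1168 + 5*sqrt(6)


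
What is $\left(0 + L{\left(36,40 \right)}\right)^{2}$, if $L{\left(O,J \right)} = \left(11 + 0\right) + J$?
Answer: $2601$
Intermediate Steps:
$L{\left(O,J \right)} = 11 + J$
$\left(0 + L{\left(36,40 \right)}\right)^{2} = \left(0 + \left(11 + 40\right)\right)^{2} = \left(0 + 51\right)^{2} = 51^{2} = 2601$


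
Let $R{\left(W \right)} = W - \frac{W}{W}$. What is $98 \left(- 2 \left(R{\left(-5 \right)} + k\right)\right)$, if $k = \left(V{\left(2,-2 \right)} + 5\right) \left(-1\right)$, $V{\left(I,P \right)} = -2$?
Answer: $1764$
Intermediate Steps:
$R{\left(W \right)} = -1 + W$ ($R{\left(W \right)} = W - 1 = -1 + W$)
$k = -3$ ($k = \left(-2 + 5\right) \left(-1\right) = 3 \left(-1\right) = -3$)
$98 \left(- 2 \left(R{\left(-5 \right)} + k\right)\right) = 98 \left(- 2 \left(\left(-1 - 5\right) - 3\right)\right) = 98 \left(- 2 \left(-6 - 3\right)\right) = 98 \left(\left(-2\right) \left(-9\right)\right) = 98 \cdot 18 = 1764$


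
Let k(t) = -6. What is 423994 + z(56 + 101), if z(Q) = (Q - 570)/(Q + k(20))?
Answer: 64022681/151 ≈ 4.2399e+5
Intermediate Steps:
z(Q) = (-570 + Q)/(-6 + Q) (z(Q) = (Q - 570)/(Q - 6) = (-570 + Q)/(-6 + Q))
423994 + z(56 + 101) = 423994 + (-570 + (56 + 101))/(-6 + (56 + 101)) = 423994 + (-570 + 157)/(-6 + 157) = 423994 - 413/151 = 64022681/151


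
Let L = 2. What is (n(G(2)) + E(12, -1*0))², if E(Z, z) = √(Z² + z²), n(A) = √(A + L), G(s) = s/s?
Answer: (12 + √3)² ≈ 188.57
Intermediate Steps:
G(s) = 1
n(A) = √(2 + A) (n(A) = √(A + 2) = √(2 + A))
(n(G(2)) + E(12, -1*0))² = (√(2 + 1) + √(12² + (-1*0)²))² = (√3 + √(144 + 0²))² = (√3 + √(144 + 0))² = (√3 + √144)² = (√3 + 12)² = (12 + √3)²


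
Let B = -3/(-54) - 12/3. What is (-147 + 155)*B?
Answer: -284/9 ≈ -31.556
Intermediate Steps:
B = -71/18 (B = -3*(-1/54) - 12*⅓ = 1/18 - 4 = -71/18 ≈ -3.9444)
(-147 + 155)*B = (-147 + 155)*(-71/18) = 8*(-71/18) = -284/9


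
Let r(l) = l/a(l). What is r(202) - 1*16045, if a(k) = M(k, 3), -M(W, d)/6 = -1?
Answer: -48034/3 ≈ -16011.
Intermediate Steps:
M(W, d) = 6 (M(W, d) = -6*(-1) = 6)
a(k) = 6
r(l) = l/6
r(202) - 1*16045 = (⅙)*202 - 1*16045 = 101/3 - 16045 = -48034/3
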